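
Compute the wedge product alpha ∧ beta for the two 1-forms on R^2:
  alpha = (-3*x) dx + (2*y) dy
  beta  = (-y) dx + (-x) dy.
alpha ∧ beta = (3*x^2 + 2*y^2) dx ∧ dy

Distribute the wedge, using dx_i ∧ dx_j = -dx_j ∧ dx_i and dx_i ∧ dx_i = 0. For each pair (i, j) with i < j, the coefficient of dx_i ∧ dx_j in alpha ∧ beta is (alpha_i * beta_j - alpha_j * beta_i). Collecting: alpha ∧ beta = (3*x^2 + 2*y^2) dx ∧ dy.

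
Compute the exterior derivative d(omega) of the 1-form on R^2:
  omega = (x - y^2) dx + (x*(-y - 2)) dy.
d(omega) = (y - 2) dx ∧ dy

For a 1-form omega = sum_i f_i dx_i, the exterior derivative is
  d(omega) = sum_{i < j} (∂f_j/∂x_i - ∂f_i/∂x_j) dx_i ∧ dx_j.
  coefficient of dx ∧ dy: ∂f_2/∂x - ∂f_1/∂y = ∂(x*(-y - 2))/∂x - ∂(x - y^2)/∂y = y - 2
Assembling: d(omega) = (y - 2) dx ∧ dy.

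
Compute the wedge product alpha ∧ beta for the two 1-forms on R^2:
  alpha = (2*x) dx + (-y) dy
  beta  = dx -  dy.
alpha ∧ beta = (-2*x + y) dx ∧ dy

Distribute the wedge, using dx_i ∧ dx_j = -dx_j ∧ dx_i and dx_i ∧ dx_i = 0. For each pair (i, j) with i < j, the coefficient of dx_i ∧ dx_j in alpha ∧ beta is (alpha_i * beta_j - alpha_j * beta_i). Collecting: alpha ∧ beta = (-2*x + y) dx ∧ dy.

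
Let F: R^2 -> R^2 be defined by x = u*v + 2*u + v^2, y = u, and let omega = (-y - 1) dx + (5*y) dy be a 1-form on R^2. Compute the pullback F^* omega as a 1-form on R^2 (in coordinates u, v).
F^* omega = (-u*v + 3*u - v - 2) du + (-u^2 - 2*u*v - u - 2*v) dv

Using F^*(f dg) = (f ∘ F) d(g ∘ F), substitute each coordinate x_i by F_i(u, v) in f_i, and replace dx_i by d F_i = (∂F_i/∂u) du + (∂F_i/∂v) dv.
  For the x component: f_1(F) = -u - 1; d F_1 = (v + 2) du + (u + 2*v) dv
  For the y component: f_2(F) = 5*u; d F_2 = (1) du + (0) dv
Combining and collecting du, dv coefficients:
  coeff of du: -u*v + 3*u - v - 2
  coeff of dv: -u^2 - 2*u*v - u - 2*v
F^* omega = (-u*v + 3*u - v - 2) du + (-u^2 - 2*u*v - u - 2*v) dv.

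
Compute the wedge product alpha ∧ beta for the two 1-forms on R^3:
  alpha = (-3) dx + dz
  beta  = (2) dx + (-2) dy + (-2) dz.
alpha ∧ beta = (6) dx ∧ dy + (4) dx ∧ dz + (2) dy ∧ dz

Distribute the wedge, using dx_i ∧ dx_j = -dx_j ∧ dx_i and dx_i ∧ dx_i = 0. For each pair (i, j) with i < j, the coefficient of dx_i ∧ dx_j in alpha ∧ beta is (alpha_i * beta_j - alpha_j * beta_i). Collecting: alpha ∧ beta = (6) dx ∧ dy + (4) dx ∧ dz + (2) dy ∧ dz.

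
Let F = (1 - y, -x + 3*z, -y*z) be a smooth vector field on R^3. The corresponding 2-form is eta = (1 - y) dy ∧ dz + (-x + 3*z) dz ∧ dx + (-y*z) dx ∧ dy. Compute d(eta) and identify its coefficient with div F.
d(eta) = (-y) dx ∧ dy ∧ dz; div F = -y

For a 2-form in R^3 of the form above, applying d gives a 3-form with coefficient ∂P/∂x + ∂Q/∂y + ∂R/∂z:
  ∂P/∂x = 0
  ∂Q/∂y = 0
  ∂R/∂z = -y
Sum = -y, which is exactly div F.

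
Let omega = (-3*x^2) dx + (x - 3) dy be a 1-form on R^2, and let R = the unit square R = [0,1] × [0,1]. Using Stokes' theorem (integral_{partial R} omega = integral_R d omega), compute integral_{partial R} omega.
integral_(partial R) omega = 1

Stokes: integral_partial_R omega = integral_R d omega with d omega = (∂Q/∂x - ∂P/∂y) dx ∧ dy.
  ∂Q/∂x = 1
  ∂P/∂y = 0
  integrand = ∂Q/∂x - ∂P/∂y = 1.
Integrating over R: integral_0^1 integral_0^1 (1) dx dy = 1.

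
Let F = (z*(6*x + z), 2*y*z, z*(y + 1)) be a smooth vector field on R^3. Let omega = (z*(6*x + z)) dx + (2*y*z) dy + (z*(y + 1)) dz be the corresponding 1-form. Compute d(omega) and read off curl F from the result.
d(omega) = (-2*y + z) dy ∧ dz + (6*x + 2*z) dz ∧ dx + (0) dx ∧ dy; curl F = (-2*y + z, 6*x + 2*z, 0)

d omega = sum_{i<j} (∂f_j/∂x_i - ∂f_i/∂x_j) dx_i ∧ dx_j. Under the identification (dy ∧ dz, dz ∧ dx, dx ∧ dy) ↔ (e_x, e_y, e_z), the coefficients are exactly the components of curl F. Compute:
  ∂R/∂y - ∂Q/∂z = (z) - (2*y) = -2*y + z
  ∂P/∂z - ∂R/∂x = (6*x + 2*z) - (0) = 6*x + 2*z
  ∂Q/∂x - ∂P/∂y = (0) - (0) = 0.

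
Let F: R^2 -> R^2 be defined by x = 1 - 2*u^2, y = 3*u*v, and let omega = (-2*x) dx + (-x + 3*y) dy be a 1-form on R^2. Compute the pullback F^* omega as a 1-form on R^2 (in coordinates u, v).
F^* omega = (-16*u^3 + 6*u^2*v + 27*u*v^2 + 8*u - 3*v) du + (3*u*(2*u^2 + 9*u*v - 1)) dv

Using F^*(f dg) = (f ∘ F) d(g ∘ F), substitute each coordinate x_i by F_i(u, v) in f_i, and replace dx_i by d F_i = (∂F_i/∂u) du + (∂F_i/∂v) dv.
  For the x component: f_1(F) = 4*u^2 - 2; d F_1 = (-4*u) du + (0) dv
  For the y component: f_2(F) = 2*u^2 + 9*u*v - 1; d F_2 = (3*v) du + (3*u) dv
Combining and collecting du, dv coefficients:
  coeff of du: -16*u^3 + 6*u^2*v + 27*u*v^2 + 8*u - 3*v
  coeff of dv: 3*u*(2*u^2 + 9*u*v - 1)
F^* omega = (-16*u^3 + 6*u^2*v + 27*u*v^2 + 8*u - 3*v) du + (3*u*(2*u^2 + 9*u*v - 1)) dv.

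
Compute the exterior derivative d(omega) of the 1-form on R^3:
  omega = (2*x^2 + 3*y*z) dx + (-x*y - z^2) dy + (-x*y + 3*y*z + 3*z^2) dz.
d(omega) = (-y - 3*z) dx ∧ dy + (-4*y) dx ∧ dz + (-x + 5*z) dy ∧ dz

For a 1-form omega = sum_i f_i dx_i, the exterior derivative is
  d(omega) = sum_{i < j} (∂f_j/∂x_i - ∂f_i/∂x_j) dx_i ∧ dx_j.
  coefficient of dx ∧ dy: ∂f_2/∂x - ∂f_1/∂y = ∂(-x*y - z^2)/∂x - ∂(2*x^2 + 3*y*z)/∂y = -y - 3*z
  coefficient of dx ∧ dz: ∂f_3/∂x - ∂f_1/∂z = ∂(-x*y + 3*y*z + 3*z^2)/∂x - ∂(2*x^2 + 3*y*z)/∂z = -4*y
  coefficient of dy ∧ dz: ∂f_3/∂y - ∂f_2/∂z = ∂(-x*y + 3*y*z + 3*z^2)/∂y - ∂(-x*y - z^2)/∂z = -x + 5*z
Assembling: d(omega) = (-y - 3*z) dx ∧ dy + (-4*y) dx ∧ dz + (-x + 5*z) dy ∧ dz.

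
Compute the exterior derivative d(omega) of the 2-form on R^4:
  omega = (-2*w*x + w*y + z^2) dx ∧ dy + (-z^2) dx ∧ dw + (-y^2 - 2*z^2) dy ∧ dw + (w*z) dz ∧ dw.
d(omega) = (2*z) dx ∧ dy ∧ dz + (-2*x + y) dx ∧ dy ∧ dw + (2*z) dx ∧ dz ∧ dw + (4*z) dy ∧ dz ∧ dw

For a 2-form omega = sum_{i<j} g_{ij} dx_i ∧ dx_j, the exterior derivative is
  d(omega) = sum_{i<j} d(g_{ij}) ∧ dx_i ∧ dx_j = sum_{i<j, k} (∂g_{ij}/∂x_k) dx_k ∧ dx_i ∧ dx_j.
Expand each term, using dx_k ∧ dx_i ∧ dx_j = sgn(permutation) dx_{(a)} ∧ dx_{(b)} ∧ dx_{(c)} with (a < b < c) sorted:
  d(-2*w*x + w*y + z^2) includes (∂/∂z)(-2*w*x + w*y + z^2) dz = (2*z) dz, which multiplied by dx ∧ dy gives (2*z) dx ∧ dy ∧ dz
  d(-2*w*x + w*y + z^2) includes (∂/∂w)(-2*w*x + w*y + z^2) dw = (-2*x + y) dw, which multiplied by dx ∧ dy gives (-2*x + y) dx ∧ dy ∧ dw
  d(-z^2) includes (∂/∂z)(-z^2) dz = (-2*z) dz, which multiplied by dx ∧ dw gives (2*z) dx ∧ dz ∧ dw
  d(-y^2 - 2*z^2) includes (∂/∂z)(-y^2 - 2*z^2) dz = (-4*z) dz, which multiplied by dy ∧ dw gives (4*z) dy ∧ dz ∧ dw
Collecting like 3-forms: d(omega) = (2*z) dx ∧ dy ∧ dz + (-2*x + y) dx ∧ dy ∧ dw + (2*z) dx ∧ dz ∧ dw + (4*z) dy ∧ dz ∧ dw.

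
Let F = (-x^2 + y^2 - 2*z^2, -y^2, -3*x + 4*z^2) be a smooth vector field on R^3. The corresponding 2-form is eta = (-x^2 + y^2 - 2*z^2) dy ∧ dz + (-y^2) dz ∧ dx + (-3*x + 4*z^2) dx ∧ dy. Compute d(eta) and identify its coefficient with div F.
d(eta) = (-2*x - 2*y + 8*z) dx ∧ dy ∧ dz; div F = -2*x - 2*y + 8*z

For a 2-form in R^3 of the form above, applying d gives a 3-form with coefficient ∂P/∂x + ∂Q/∂y + ∂R/∂z:
  ∂P/∂x = -2*x
  ∂Q/∂y = -2*y
  ∂R/∂z = 8*z
Sum = -2*x - 2*y + 8*z, which is exactly div F.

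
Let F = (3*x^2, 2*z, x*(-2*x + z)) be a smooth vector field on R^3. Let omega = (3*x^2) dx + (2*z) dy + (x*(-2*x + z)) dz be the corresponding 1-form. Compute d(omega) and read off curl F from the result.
d(omega) = (-2) dy ∧ dz + (4*x - z) dz ∧ dx + (0) dx ∧ dy; curl F = (-2, 4*x - z, 0)

d omega = sum_{i<j} (∂f_j/∂x_i - ∂f_i/∂x_j) dx_i ∧ dx_j. Under the identification (dy ∧ dz, dz ∧ dx, dx ∧ dy) ↔ (e_x, e_y, e_z), the coefficients are exactly the components of curl F. Compute:
  ∂R/∂y - ∂Q/∂z = (0) - (2) = -2
  ∂P/∂z - ∂R/∂x = (0) - (-4*x + z) = 4*x - z
  ∂Q/∂x - ∂P/∂y = (0) - (0) = 0.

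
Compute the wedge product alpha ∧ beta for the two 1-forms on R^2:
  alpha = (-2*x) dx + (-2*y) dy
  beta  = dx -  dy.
alpha ∧ beta = (2*x + 2*y) dx ∧ dy

Distribute the wedge, using dx_i ∧ dx_j = -dx_j ∧ dx_i and dx_i ∧ dx_i = 0. For each pair (i, j) with i < j, the coefficient of dx_i ∧ dx_j in alpha ∧ beta is (alpha_i * beta_j - alpha_j * beta_i). Collecting: alpha ∧ beta = (2*x + 2*y) dx ∧ dy.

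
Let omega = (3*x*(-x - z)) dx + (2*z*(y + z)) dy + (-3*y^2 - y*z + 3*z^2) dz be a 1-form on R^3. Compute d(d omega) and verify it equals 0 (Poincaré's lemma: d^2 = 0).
d(d omega) = 0

Step 1: d omega = sum_{i<j} (∂f_j/∂x_i - ∂f_i/∂x_j) dx_i ∧ dx_j:
  coeff of dx ∧ dy: 0
  coeff of dx ∧ dz: 3*x
  coeff of dy ∧ dz: -8*y - 5*z
Step 2: Apply d again to each 2-form coefficient. The only possible 3-form in R^3 is dx ∧ dy ∧ dz, with coefficient
  ∂(coeff of dy∧dz)/∂x - ∂(coeff of dx∧dz)/∂y + ∂(coeff of dx∧dy)/∂z
  = ∂/∂x (-8*y - 5*z) - ∂/∂y (3*x) + ∂/∂z (0).
Each of these terms simplifies to sums of mixed partials that cancel in pairs. The result is 0 (by equality of mixed partials for smooth functions — Schwarz / Clairaut).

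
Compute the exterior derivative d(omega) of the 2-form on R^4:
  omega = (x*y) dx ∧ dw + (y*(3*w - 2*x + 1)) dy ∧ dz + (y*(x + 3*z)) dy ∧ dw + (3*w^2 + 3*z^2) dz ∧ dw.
d(omega) = (-x + y) dx ∧ dy ∧ dw + (-2*y) dx ∧ dy ∧ dz

For a 2-form omega = sum_{i<j} g_{ij} dx_i ∧ dx_j, the exterior derivative is
  d(omega) = sum_{i<j} d(g_{ij}) ∧ dx_i ∧ dx_j = sum_{i<j, k} (∂g_{ij}/∂x_k) dx_k ∧ dx_i ∧ dx_j.
Expand each term, using dx_k ∧ dx_i ∧ dx_j = sgn(permutation) dx_{(a)} ∧ dx_{(b)} ∧ dx_{(c)} with (a < b < c) sorted:
  d(x*y) includes (∂/∂y)(x*y) dy = (x) dy, which multiplied by dx ∧ dw gives (-x) dx ∧ dy ∧ dw
  d(y*(3*w - 2*x + 1)) includes (∂/∂x)(y*(3*w - 2*x + 1)) dx = (-2*y) dx, which multiplied by dy ∧ dz gives (-2*y) dx ∧ dy ∧ dz
  d(y*(3*w - 2*x + 1)) includes (∂/∂w)(y*(3*w - 2*x + 1)) dw = (3*y) dw, which multiplied by dy ∧ dz gives (3*y) dy ∧ dz ∧ dw
  d(y*(x + 3*z)) includes (∂/∂x)(y*(x + 3*z)) dx = (y) dx, which multiplied by dy ∧ dw gives (y) dx ∧ dy ∧ dw
  d(y*(x + 3*z)) includes (∂/∂z)(y*(x + 3*z)) dz = (3*y) dz, which multiplied by dy ∧ dw gives (-3*y) dy ∧ dz ∧ dw
Collecting like 3-forms: d(omega) = (-x + y) dx ∧ dy ∧ dw + (-2*y) dx ∧ dy ∧ dz.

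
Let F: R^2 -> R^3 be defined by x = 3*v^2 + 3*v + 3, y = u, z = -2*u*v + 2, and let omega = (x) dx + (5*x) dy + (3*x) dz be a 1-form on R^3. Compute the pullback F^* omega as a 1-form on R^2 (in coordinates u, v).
F^* omega = (-18*v^3 - 3*v^2 - 3*v + 15) du + (-18*u*v^2 - 18*u*v - 18*u + 18*v^3 + 27*v^2 + 27*v + 9) dv

Using F^*(f dg) = (f ∘ F) d(g ∘ F), substitute each coordinate x_i by F_i(u, v) in f_i, and replace dx_i by d F_i = (∂F_i/∂u) du + (∂F_i/∂v) dv.
  For the x component: f_1(F) = 3*v^2 + 3*v + 3; d F_1 = (0) du + (6*v + 3) dv
  For the y component: f_2(F) = 15*v^2 + 15*v + 15; d F_2 = (1) du + (0) dv
  For the z component: f_3(F) = 9*v^2 + 9*v + 9; d F_3 = (-2*v) du + (-2*u) dv
Combining and collecting du, dv coefficients:
  coeff of du: -18*v^3 - 3*v^2 - 3*v + 15
  coeff of dv: -18*u*v^2 - 18*u*v - 18*u + 18*v^3 + 27*v^2 + 27*v + 9
F^* omega = (-18*v^3 - 3*v^2 - 3*v + 15) du + (-18*u*v^2 - 18*u*v - 18*u + 18*v^3 + 27*v^2 + 27*v + 9) dv.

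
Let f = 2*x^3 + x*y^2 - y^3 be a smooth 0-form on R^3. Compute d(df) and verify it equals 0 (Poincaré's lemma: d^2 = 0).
d(df) = 0

Step 1: df = sum_i (∂f/∂x_i) dx_i = (6*x^2 + y^2) dx + (y*(2*x - 3*y)) dy + (0) dz.
Step 2: Apply d again. Using the 1-form formula, the coefficient of dx ∧ dy in d(df) is ∂^2 f/∂x ∂y - ∂^2 f/∂y ∂x = (2*y) - (2*y) = 0 (equality of mixed partials for smooth f).
Similarly for dx ∧ dz and dy ∧ dz — all coefficients vanish. So d(df) = 0.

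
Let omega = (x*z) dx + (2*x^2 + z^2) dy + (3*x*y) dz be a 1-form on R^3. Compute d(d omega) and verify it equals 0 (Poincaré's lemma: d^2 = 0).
d(d omega) = 0

Step 1: d omega = sum_{i<j} (∂f_j/∂x_i - ∂f_i/∂x_j) dx_i ∧ dx_j:
  coeff of dx ∧ dy: 4*x
  coeff of dx ∧ dz: -x + 3*y
  coeff of dy ∧ dz: 3*x - 2*z
Step 2: Apply d again to each 2-form coefficient. The only possible 3-form in R^3 is dx ∧ dy ∧ dz, with coefficient
  ∂(coeff of dy∧dz)/∂x - ∂(coeff of dx∧dz)/∂y + ∂(coeff of dx∧dy)/∂z
  = ∂/∂x (3*x - 2*z) - ∂/∂y (-x + 3*y) + ∂/∂z (4*x).
Each of these terms simplifies to sums of mixed partials that cancel in pairs. The result is 0 (by equality of mixed partials for smooth functions — Schwarz / Clairaut).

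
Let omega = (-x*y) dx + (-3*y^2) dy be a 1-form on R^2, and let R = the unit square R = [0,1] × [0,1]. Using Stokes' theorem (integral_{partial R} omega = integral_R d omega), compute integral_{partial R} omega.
integral_(partial R) omega = 1/2

Stokes: integral_partial_R omega = integral_R d omega with d omega = (∂Q/∂x - ∂P/∂y) dx ∧ dy.
  ∂Q/∂x = 0
  ∂P/∂y = -x
  integrand = ∂Q/∂x - ∂P/∂y = x.
Integrating over R: integral_0^1 integral_0^1 (x) dx dy = 1/2.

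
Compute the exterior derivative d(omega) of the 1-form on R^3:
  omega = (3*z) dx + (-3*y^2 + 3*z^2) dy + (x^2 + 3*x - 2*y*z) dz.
d(omega) = (2*x) dx ∧ dz + (-8*z) dy ∧ dz

For a 1-form omega = sum_i f_i dx_i, the exterior derivative is
  d(omega) = sum_{i < j} (∂f_j/∂x_i - ∂f_i/∂x_j) dx_i ∧ dx_j.
  coefficient of dx ∧ dz: ∂f_3/∂x - ∂f_1/∂z = ∂(x^2 + 3*x - 2*y*z)/∂x - ∂(3*z)/∂z = 2*x
  coefficient of dy ∧ dz: ∂f_3/∂y - ∂f_2/∂z = ∂(x^2 + 3*x - 2*y*z)/∂y - ∂(-3*y^2 + 3*z^2)/∂z = -8*z
Assembling: d(omega) = (2*x) dx ∧ dz + (-8*z) dy ∧ dz.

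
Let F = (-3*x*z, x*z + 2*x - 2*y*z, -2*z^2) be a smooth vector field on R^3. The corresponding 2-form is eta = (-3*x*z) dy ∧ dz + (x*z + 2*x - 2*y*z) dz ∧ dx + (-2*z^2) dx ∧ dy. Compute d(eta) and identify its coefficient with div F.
d(eta) = (-9*z) dx ∧ dy ∧ dz; div F = -9*z

For a 2-form in R^3 of the form above, applying d gives a 3-form with coefficient ∂P/∂x + ∂Q/∂y + ∂R/∂z:
  ∂P/∂x = -3*z
  ∂Q/∂y = -2*z
  ∂R/∂z = -4*z
Sum = -9*z, which is exactly div F.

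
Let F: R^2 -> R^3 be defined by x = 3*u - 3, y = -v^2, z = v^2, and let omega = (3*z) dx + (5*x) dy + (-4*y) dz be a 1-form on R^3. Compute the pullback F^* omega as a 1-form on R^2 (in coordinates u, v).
F^* omega = (9*v^2) du + (2*v*(-15*u + 4*v^2 + 15)) dv

Using F^*(f dg) = (f ∘ F) d(g ∘ F), substitute each coordinate x_i by F_i(u, v) in f_i, and replace dx_i by d F_i = (∂F_i/∂u) du + (∂F_i/∂v) dv.
  For the x component: f_1(F) = 3*v^2; d F_1 = (3) du + (0) dv
  For the y component: f_2(F) = 15*u - 15; d F_2 = (0) du + (-2*v) dv
  For the z component: f_3(F) = 4*v^2; d F_3 = (0) du + (2*v) dv
Combining and collecting du, dv coefficients:
  coeff of du: 9*v^2
  coeff of dv: 2*v*(-15*u + 4*v^2 + 15)
F^* omega = (9*v^2) du + (2*v*(-15*u + 4*v^2 + 15)) dv.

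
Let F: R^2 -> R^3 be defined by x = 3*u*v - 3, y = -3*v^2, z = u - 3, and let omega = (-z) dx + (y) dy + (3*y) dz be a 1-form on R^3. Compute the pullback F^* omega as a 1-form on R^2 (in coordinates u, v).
F^* omega = (3*v*(-u - 3*v + 3)) du + (-3*u^2 + 9*u + 18*v^3) dv

Using F^*(f dg) = (f ∘ F) d(g ∘ F), substitute each coordinate x_i by F_i(u, v) in f_i, and replace dx_i by d F_i = (∂F_i/∂u) du + (∂F_i/∂v) dv.
  For the x component: f_1(F) = 3 - u; d F_1 = (3*v) du + (3*u) dv
  For the y component: f_2(F) = -3*v^2; d F_2 = (0) du + (-6*v) dv
  For the z component: f_3(F) = -9*v^2; d F_3 = (1) du + (0) dv
Combining and collecting du, dv coefficients:
  coeff of du: 3*v*(-u - 3*v + 3)
  coeff of dv: -3*u^2 + 9*u + 18*v^3
F^* omega = (3*v*(-u - 3*v + 3)) du + (-3*u^2 + 9*u + 18*v^3) dv.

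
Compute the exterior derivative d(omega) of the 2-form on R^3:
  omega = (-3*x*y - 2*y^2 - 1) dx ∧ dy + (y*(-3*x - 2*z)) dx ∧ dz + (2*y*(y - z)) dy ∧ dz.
d(omega) = (3*x + 2*z) dx ∧ dy ∧ dz

For a 2-form omega = sum_{i<j} g_{ij} dx_i ∧ dx_j, the exterior derivative is
  d(omega) = sum_{i<j} d(g_{ij}) ∧ dx_i ∧ dx_j = sum_{i<j, k} (∂g_{ij}/∂x_k) dx_k ∧ dx_i ∧ dx_j.
Expand each term, using dx_k ∧ dx_i ∧ dx_j = sgn(permutation) dx_{(a)} ∧ dx_{(b)} ∧ dx_{(c)} with (a < b < c) sorted:
  d(y*(-3*x - 2*z)) includes (∂/∂y)(y*(-3*x - 2*z)) dy = (-3*x - 2*z) dy, which multiplied by dx ∧ dz gives (3*x + 2*z) dx ∧ dy ∧ dz
Collecting like 3-forms: d(omega) = (3*x + 2*z) dx ∧ dy ∧ dz.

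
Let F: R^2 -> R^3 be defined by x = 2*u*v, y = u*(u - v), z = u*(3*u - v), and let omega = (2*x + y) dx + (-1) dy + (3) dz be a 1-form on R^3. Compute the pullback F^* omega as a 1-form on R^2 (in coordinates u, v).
F^* omega = (2*u^2*v + 6*u*v^2 + 16*u - 2*v) du + (2*u*(u^2 + 3*u*v - 1)) dv

Using F^*(f dg) = (f ∘ F) d(g ∘ F), substitute each coordinate x_i by F_i(u, v) in f_i, and replace dx_i by d F_i = (∂F_i/∂u) du + (∂F_i/∂v) dv.
  For the x component: f_1(F) = u*(u + 3*v); d F_1 = (2*v) du + (2*u) dv
  For the y component: f_2(F) = -1; d F_2 = (2*u - v) du + (-u) dv
  For the z component: f_3(F) = 3; d F_3 = (6*u - v) du + (-u) dv
Combining and collecting du, dv coefficients:
  coeff of du: 2*u^2*v + 6*u*v^2 + 16*u - 2*v
  coeff of dv: 2*u*(u^2 + 3*u*v - 1)
F^* omega = (2*u^2*v + 6*u*v^2 + 16*u - 2*v) du + (2*u*(u^2 + 3*u*v - 1)) dv.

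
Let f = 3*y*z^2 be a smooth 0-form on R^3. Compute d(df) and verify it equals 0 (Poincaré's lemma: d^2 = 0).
d(df) = 0

Step 1: df = sum_i (∂f/∂x_i) dx_i = (0) dx + (3*z^2) dy + (6*y*z) dz.
Step 2: Apply d again. Using the 1-form formula, the coefficient of dx ∧ dy in d(df) is ∂^2 f/∂x ∂y - ∂^2 f/∂y ∂x = (0) - (0) = 0 (equality of mixed partials for smooth f).
Similarly for dx ∧ dz and dy ∧ dz — all coefficients vanish. So d(df) = 0.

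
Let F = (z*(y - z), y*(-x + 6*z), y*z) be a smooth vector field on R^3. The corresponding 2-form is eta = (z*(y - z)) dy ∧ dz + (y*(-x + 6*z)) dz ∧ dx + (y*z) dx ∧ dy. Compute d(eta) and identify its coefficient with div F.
d(eta) = (-x + y + 6*z) dx ∧ dy ∧ dz; div F = -x + y + 6*z

For a 2-form in R^3 of the form above, applying d gives a 3-form with coefficient ∂P/∂x + ∂Q/∂y + ∂R/∂z:
  ∂P/∂x = 0
  ∂Q/∂y = -x + 6*z
  ∂R/∂z = y
Sum = -x + y + 6*z, which is exactly div F.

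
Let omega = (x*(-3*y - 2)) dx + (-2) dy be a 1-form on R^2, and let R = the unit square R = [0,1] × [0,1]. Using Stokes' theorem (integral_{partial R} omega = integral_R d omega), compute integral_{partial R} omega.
integral_(partial R) omega = 3/2

Stokes: integral_partial_R omega = integral_R d omega with d omega = (∂Q/∂x - ∂P/∂y) dx ∧ dy.
  ∂Q/∂x = 0
  ∂P/∂y = -3*x
  integrand = ∂Q/∂x - ∂P/∂y = 3*x.
Integrating over R: integral_0^1 integral_0^1 (3*x) dx dy = 3/2.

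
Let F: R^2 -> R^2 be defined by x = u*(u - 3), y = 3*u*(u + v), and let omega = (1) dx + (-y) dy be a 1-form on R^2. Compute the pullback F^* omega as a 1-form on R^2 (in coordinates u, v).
F^* omega = (-18*u^3 - 27*u^2*v - 9*u*v^2 + 2*u - 3) du + (9*u^2*(-u - v)) dv

Using F^*(f dg) = (f ∘ F) d(g ∘ F), substitute each coordinate x_i by F_i(u, v) in f_i, and replace dx_i by d F_i = (∂F_i/∂u) du + (∂F_i/∂v) dv.
  For the x component: f_1(F) = 1; d F_1 = (2*u - 3) du + (0) dv
  For the y component: f_2(F) = 3*u*(-u - v); d F_2 = (6*u + 3*v) du + (3*u) dv
Combining and collecting du, dv coefficients:
  coeff of du: -18*u^3 - 27*u^2*v - 9*u*v^2 + 2*u - 3
  coeff of dv: 9*u^2*(-u - v)
F^* omega = (-18*u^3 - 27*u^2*v - 9*u*v^2 + 2*u - 3) du + (9*u^2*(-u - v)) dv.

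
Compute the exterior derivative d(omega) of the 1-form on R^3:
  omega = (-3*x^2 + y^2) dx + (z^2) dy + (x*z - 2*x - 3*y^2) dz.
d(omega) = (-2*y) dx ∧ dy + (z - 2) dx ∧ dz + (-6*y - 2*z) dy ∧ dz

For a 1-form omega = sum_i f_i dx_i, the exterior derivative is
  d(omega) = sum_{i < j} (∂f_j/∂x_i - ∂f_i/∂x_j) dx_i ∧ dx_j.
  coefficient of dx ∧ dy: ∂f_2/∂x - ∂f_1/∂y = ∂(z^2)/∂x - ∂(-3*x^2 + y^2)/∂y = -2*y
  coefficient of dx ∧ dz: ∂f_3/∂x - ∂f_1/∂z = ∂(x*z - 2*x - 3*y^2)/∂x - ∂(-3*x^2 + y^2)/∂z = z - 2
  coefficient of dy ∧ dz: ∂f_3/∂y - ∂f_2/∂z = ∂(x*z - 2*x - 3*y^2)/∂y - ∂(z^2)/∂z = -6*y - 2*z
Assembling: d(omega) = (-2*y) dx ∧ dy + (z - 2) dx ∧ dz + (-6*y - 2*z) dy ∧ dz.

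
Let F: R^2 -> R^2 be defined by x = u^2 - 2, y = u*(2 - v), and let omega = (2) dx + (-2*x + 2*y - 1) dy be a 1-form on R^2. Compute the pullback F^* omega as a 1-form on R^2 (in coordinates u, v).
F^* omega = (2*u^2*v - 4*u^2 + 2*u*v^2 - 8*u*v + 12*u - 3*v + 6) du + (u*(2*u^2 + 2*u*v - 4*u - 3)) dv

Using F^*(f dg) = (f ∘ F) d(g ∘ F), substitute each coordinate x_i by F_i(u, v) in f_i, and replace dx_i by d F_i = (∂F_i/∂u) du + (∂F_i/∂v) dv.
  For the x component: f_1(F) = 2; d F_1 = (2*u) du + (0) dv
  For the y component: f_2(F) = -2*u^2 - 2*u*v + 4*u + 3; d F_2 = (2 - v) du + (-u) dv
Combining and collecting du, dv coefficients:
  coeff of du: 2*u^2*v - 4*u^2 + 2*u*v^2 - 8*u*v + 12*u - 3*v + 6
  coeff of dv: u*(2*u^2 + 2*u*v - 4*u - 3)
F^* omega = (2*u^2*v - 4*u^2 + 2*u*v^2 - 8*u*v + 12*u - 3*v + 6) du + (u*(2*u^2 + 2*u*v - 4*u - 3)) dv.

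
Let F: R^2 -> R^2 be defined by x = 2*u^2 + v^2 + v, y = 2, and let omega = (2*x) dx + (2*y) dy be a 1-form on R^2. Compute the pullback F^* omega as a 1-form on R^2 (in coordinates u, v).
F^* omega = (8*u*(2*u^2 + v^2 + v)) du + (8*u^2*v + 4*u^2 + 4*v^3 + 6*v^2 + 2*v) dv

Using F^*(f dg) = (f ∘ F) d(g ∘ F), substitute each coordinate x_i by F_i(u, v) in f_i, and replace dx_i by d F_i = (∂F_i/∂u) du + (∂F_i/∂v) dv.
  For the x component: f_1(F) = 4*u^2 + 2*v^2 + 2*v; d F_1 = (4*u) du + (2*v + 1) dv
  For the y component: f_2(F) = 4; d F_2 = (0) du + (0) dv
Combining and collecting du, dv coefficients:
  coeff of du: 8*u*(2*u^2 + v^2 + v)
  coeff of dv: 8*u^2*v + 4*u^2 + 4*v^3 + 6*v^2 + 2*v
F^* omega = (8*u*(2*u^2 + v^2 + v)) du + (8*u^2*v + 4*u^2 + 4*v^3 + 6*v^2 + 2*v) dv.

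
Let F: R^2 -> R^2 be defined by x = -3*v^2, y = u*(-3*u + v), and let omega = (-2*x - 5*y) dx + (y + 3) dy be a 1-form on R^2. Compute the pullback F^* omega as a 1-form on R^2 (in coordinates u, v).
F^* omega = (18*u^3 - 9*u^2*v + u*v^2 - 18*u + 3*v) du + (-3*u^3 - 89*u^2*v + 30*u*v^2 + 3*u - 36*v^3) dv

Using F^*(f dg) = (f ∘ F) d(g ∘ F), substitute each coordinate x_i by F_i(u, v) in f_i, and replace dx_i by d F_i = (∂F_i/∂u) du + (∂F_i/∂v) dv.
  For the x component: f_1(F) = 15*u^2 - 5*u*v + 6*v^2; d F_1 = (0) du + (-6*v) dv
  For the y component: f_2(F) = -3*u^2 + u*v + 3; d F_2 = (-6*u + v) du + (u) dv
Combining and collecting du, dv coefficients:
  coeff of du: 18*u^3 - 9*u^2*v + u*v^2 - 18*u + 3*v
  coeff of dv: -3*u^3 - 89*u^2*v + 30*u*v^2 + 3*u - 36*v^3
F^* omega = (18*u^3 - 9*u^2*v + u*v^2 - 18*u + 3*v) du + (-3*u^3 - 89*u^2*v + 30*u*v^2 + 3*u - 36*v^3) dv.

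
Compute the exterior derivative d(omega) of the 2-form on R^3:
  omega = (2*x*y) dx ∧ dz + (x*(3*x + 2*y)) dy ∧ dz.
d(omega) = (4*x + 2*y) dx ∧ dy ∧ dz

For a 2-form omega = sum_{i<j} g_{ij} dx_i ∧ dx_j, the exterior derivative is
  d(omega) = sum_{i<j} d(g_{ij}) ∧ dx_i ∧ dx_j = sum_{i<j, k} (∂g_{ij}/∂x_k) dx_k ∧ dx_i ∧ dx_j.
Expand each term, using dx_k ∧ dx_i ∧ dx_j = sgn(permutation) dx_{(a)} ∧ dx_{(b)} ∧ dx_{(c)} with (a < b < c) sorted:
  d(2*x*y) includes (∂/∂y)(2*x*y) dy = (2*x) dy, which multiplied by dx ∧ dz gives (-2*x) dx ∧ dy ∧ dz
  d(x*(3*x + 2*y)) includes (∂/∂x)(x*(3*x + 2*y)) dx = (6*x + 2*y) dx, which multiplied by dy ∧ dz gives (6*x + 2*y) dx ∧ dy ∧ dz
Collecting like 3-forms: d(omega) = (4*x + 2*y) dx ∧ dy ∧ dz.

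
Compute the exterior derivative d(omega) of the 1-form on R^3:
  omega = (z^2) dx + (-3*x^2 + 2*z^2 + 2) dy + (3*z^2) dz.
d(omega) = (-6*x) dx ∧ dy + (-2*z) dx ∧ dz + (-4*z) dy ∧ dz

For a 1-form omega = sum_i f_i dx_i, the exterior derivative is
  d(omega) = sum_{i < j} (∂f_j/∂x_i - ∂f_i/∂x_j) dx_i ∧ dx_j.
  coefficient of dx ∧ dy: ∂f_2/∂x - ∂f_1/∂y = ∂(-3*x^2 + 2*z^2 + 2)/∂x - ∂(z^2)/∂y = -6*x
  coefficient of dx ∧ dz: ∂f_3/∂x - ∂f_1/∂z = ∂(3*z^2)/∂x - ∂(z^2)/∂z = -2*z
  coefficient of dy ∧ dz: ∂f_3/∂y - ∂f_2/∂z = ∂(3*z^2)/∂y - ∂(-3*x^2 + 2*z^2 + 2)/∂z = -4*z
Assembling: d(omega) = (-6*x) dx ∧ dy + (-2*z) dx ∧ dz + (-4*z) dy ∧ dz.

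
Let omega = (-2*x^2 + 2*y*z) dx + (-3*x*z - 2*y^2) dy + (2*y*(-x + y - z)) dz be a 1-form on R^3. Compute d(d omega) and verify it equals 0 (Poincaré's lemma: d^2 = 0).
d(d omega) = 0

Step 1: d omega = sum_{i<j} (∂f_j/∂x_i - ∂f_i/∂x_j) dx_i ∧ dx_j:
  coeff of dx ∧ dy: -5*z
  coeff of dx ∧ dz: -4*y
  coeff of dy ∧ dz: x + 4*y - 2*z
Step 2: Apply d again to each 2-form coefficient. The only possible 3-form in R^3 is dx ∧ dy ∧ dz, with coefficient
  ∂(coeff of dy∧dz)/∂x - ∂(coeff of dx∧dz)/∂y + ∂(coeff of dx∧dy)/∂z
  = ∂/∂x (x + 4*y - 2*z) - ∂/∂y (-4*y) + ∂/∂z (-5*z).
Each of these terms simplifies to sums of mixed partials that cancel in pairs. The result is 0 (by equality of mixed partials for smooth functions — Schwarz / Clairaut).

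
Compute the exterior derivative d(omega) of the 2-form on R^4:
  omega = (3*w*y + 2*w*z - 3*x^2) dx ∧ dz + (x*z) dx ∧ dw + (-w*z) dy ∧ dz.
d(omega) = (-3*w) dx ∧ dy ∧ dz + (-x + 3*y + 2*z) dx ∧ dz ∧ dw + (-z) dy ∧ dz ∧ dw

For a 2-form omega = sum_{i<j} g_{ij} dx_i ∧ dx_j, the exterior derivative is
  d(omega) = sum_{i<j} d(g_{ij}) ∧ dx_i ∧ dx_j = sum_{i<j, k} (∂g_{ij}/∂x_k) dx_k ∧ dx_i ∧ dx_j.
Expand each term, using dx_k ∧ dx_i ∧ dx_j = sgn(permutation) dx_{(a)} ∧ dx_{(b)} ∧ dx_{(c)} with (a < b < c) sorted:
  d(3*w*y + 2*w*z - 3*x^2) includes (∂/∂y)(3*w*y + 2*w*z - 3*x^2) dy = (3*w) dy, which multiplied by dx ∧ dz gives (-3*w) dx ∧ dy ∧ dz
  d(3*w*y + 2*w*z - 3*x^2) includes (∂/∂w)(3*w*y + 2*w*z - 3*x^2) dw = (3*y + 2*z) dw, which multiplied by dx ∧ dz gives (3*y + 2*z) dx ∧ dz ∧ dw
  d(x*z) includes (∂/∂z)(x*z) dz = (x) dz, which multiplied by dx ∧ dw gives (-x) dx ∧ dz ∧ dw
  d(-w*z) includes (∂/∂w)(-w*z) dw = (-z) dw, which multiplied by dy ∧ dz gives (-z) dy ∧ dz ∧ dw
Collecting like 3-forms: d(omega) = (-3*w) dx ∧ dy ∧ dz + (-x + 3*y + 2*z) dx ∧ dz ∧ dw + (-z) dy ∧ dz ∧ dw.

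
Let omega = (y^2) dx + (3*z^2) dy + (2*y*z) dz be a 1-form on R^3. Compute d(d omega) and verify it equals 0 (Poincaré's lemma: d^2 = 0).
d(d omega) = 0

Step 1: d omega = sum_{i<j} (∂f_j/∂x_i - ∂f_i/∂x_j) dx_i ∧ dx_j:
  coeff of dx ∧ dy: -2*y
  coeff of dx ∧ dz: 0
  coeff of dy ∧ dz: -4*z
Step 2: Apply d again to each 2-form coefficient. The only possible 3-form in R^3 is dx ∧ dy ∧ dz, with coefficient
  ∂(coeff of dy∧dz)/∂x - ∂(coeff of dx∧dz)/∂y + ∂(coeff of dx∧dy)/∂z
  = ∂/∂x (-4*z) - ∂/∂y (0) + ∂/∂z (-2*y).
Each of these terms simplifies to sums of mixed partials that cancel in pairs. The result is 0 (by equality of mixed partials for smooth functions — Schwarz / Clairaut).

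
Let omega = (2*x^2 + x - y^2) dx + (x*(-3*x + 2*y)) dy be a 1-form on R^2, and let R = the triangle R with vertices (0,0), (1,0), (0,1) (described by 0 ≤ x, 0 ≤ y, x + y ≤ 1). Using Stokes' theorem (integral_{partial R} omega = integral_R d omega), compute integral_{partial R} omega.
integral_(partial R) omega = -1/3

Stokes: integral_partial_R omega = integral_R d omega with d omega = (∂Q/∂x - ∂P/∂y) dx ∧ dy.
  ∂Q/∂x = -6*x + 2*y
  ∂P/∂y = -2*y
  integrand = ∂Q/∂x - ∂P/∂y = -6*x + 4*y.
Integrating over R: integral_0^1 integral_0^{1-x} (-6*x + 4*y) dy dx = -1/3.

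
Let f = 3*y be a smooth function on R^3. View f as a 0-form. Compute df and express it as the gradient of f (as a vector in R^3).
df = (0) dx + (3) dy + (0) dz; grad f = (0, 3, 0)

For a 0-form f, d f = (∂f/∂x) dx + (∂f/∂y) dy + (∂f/∂z) dz. The components of the vector representation are exactly the entries of grad f in Cartesian coordinates:
  ∂f/∂x = 0
  ∂f/∂y = 3
  ∂f/∂z = 0.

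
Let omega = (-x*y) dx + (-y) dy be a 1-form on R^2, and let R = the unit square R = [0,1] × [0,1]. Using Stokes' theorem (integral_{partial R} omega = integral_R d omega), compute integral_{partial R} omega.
integral_(partial R) omega = 1/2

Stokes: integral_partial_R omega = integral_R d omega with d omega = (∂Q/∂x - ∂P/∂y) dx ∧ dy.
  ∂Q/∂x = 0
  ∂P/∂y = -x
  integrand = ∂Q/∂x - ∂P/∂y = x.
Integrating over R: integral_0^1 integral_0^1 (x) dx dy = 1/2.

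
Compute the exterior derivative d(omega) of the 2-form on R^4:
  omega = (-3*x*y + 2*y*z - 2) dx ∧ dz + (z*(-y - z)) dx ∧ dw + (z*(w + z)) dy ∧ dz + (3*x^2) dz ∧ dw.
d(omega) = (3*x - 2*z) dx ∧ dy ∧ dz + (z) dx ∧ dy ∧ dw + (6*x + y + 2*z) dx ∧ dz ∧ dw + (z) dy ∧ dz ∧ dw

For a 2-form omega = sum_{i<j} g_{ij} dx_i ∧ dx_j, the exterior derivative is
  d(omega) = sum_{i<j} d(g_{ij}) ∧ dx_i ∧ dx_j = sum_{i<j, k} (∂g_{ij}/∂x_k) dx_k ∧ dx_i ∧ dx_j.
Expand each term, using dx_k ∧ dx_i ∧ dx_j = sgn(permutation) dx_{(a)} ∧ dx_{(b)} ∧ dx_{(c)} with (a < b < c) sorted:
  d(-3*x*y + 2*y*z - 2) includes (∂/∂y)(-3*x*y + 2*y*z - 2) dy = (-3*x + 2*z) dy, which multiplied by dx ∧ dz gives (3*x - 2*z) dx ∧ dy ∧ dz
  d(z*(-y - z)) includes (∂/∂y)(z*(-y - z)) dy = (-z) dy, which multiplied by dx ∧ dw gives (z) dx ∧ dy ∧ dw
  d(z*(-y - z)) includes (∂/∂z)(z*(-y - z)) dz = (-y - 2*z) dz, which multiplied by dx ∧ dw gives (y + 2*z) dx ∧ dz ∧ dw
  d(z*(w + z)) includes (∂/∂w)(z*(w + z)) dw = (z) dw, which multiplied by dy ∧ dz gives (z) dy ∧ dz ∧ dw
  d(3*x^2) includes (∂/∂x)(3*x^2) dx = (6*x) dx, which multiplied by dz ∧ dw gives (6*x) dx ∧ dz ∧ dw
Collecting like 3-forms: d(omega) = (3*x - 2*z) dx ∧ dy ∧ dz + (z) dx ∧ dy ∧ dw + (6*x + y + 2*z) dx ∧ dz ∧ dw + (z) dy ∧ dz ∧ dw.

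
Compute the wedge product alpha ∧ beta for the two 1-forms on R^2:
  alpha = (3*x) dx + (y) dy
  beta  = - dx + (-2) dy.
alpha ∧ beta = (-6*x + y) dx ∧ dy

Distribute the wedge, using dx_i ∧ dx_j = -dx_j ∧ dx_i and dx_i ∧ dx_i = 0. For each pair (i, j) with i < j, the coefficient of dx_i ∧ dx_j in alpha ∧ beta is (alpha_i * beta_j - alpha_j * beta_i). Collecting: alpha ∧ beta = (-6*x + y) dx ∧ dy.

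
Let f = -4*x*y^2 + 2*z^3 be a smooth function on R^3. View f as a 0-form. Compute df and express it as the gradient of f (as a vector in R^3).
df = (-4*y^2) dx + (-8*x*y) dy + (6*z^2) dz; grad f = (-4*y^2, -8*x*y, 6*z^2)

For a 0-form f, d f = (∂f/∂x) dx + (∂f/∂y) dy + (∂f/∂z) dz. The components of the vector representation are exactly the entries of grad f in Cartesian coordinates:
  ∂f/∂x = -4*y^2
  ∂f/∂y = -8*x*y
  ∂f/∂z = 6*z^2.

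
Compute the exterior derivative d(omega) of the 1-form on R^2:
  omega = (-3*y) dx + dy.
d(omega) = (3) dx ∧ dy

For a 1-form omega = sum_i f_i dx_i, the exterior derivative is
  d(omega) = sum_{i < j} (∂f_j/∂x_i - ∂f_i/∂x_j) dx_i ∧ dx_j.
  coefficient of dx ∧ dy: ∂f_2/∂x - ∂f_1/∂y = ∂(1)/∂x - ∂(-3*y)/∂y = 3
Assembling: d(omega) = (3) dx ∧ dy.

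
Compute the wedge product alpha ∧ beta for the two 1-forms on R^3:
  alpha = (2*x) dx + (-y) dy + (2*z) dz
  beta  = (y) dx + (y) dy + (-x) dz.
alpha ∧ beta = (y*(2*x + y)) dx ∧ dy + (-2*x^2 - 2*y*z) dx ∧ dz + (y*(x - 2*z)) dy ∧ dz

Distribute the wedge, using dx_i ∧ dx_j = -dx_j ∧ dx_i and dx_i ∧ dx_i = 0. For each pair (i, j) with i < j, the coefficient of dx_i ∧ dx_j in alpha ∧ beta is (alpha_i * beta_j - alpha_j * beta_i). Collecting: alpha ∧ beta = (y*(2*x + y)) dx ∧ dy + (-2*x^2 - 2*y*z) dx ∧ dz + (y*(x - 2*z)) dy ∧ dz.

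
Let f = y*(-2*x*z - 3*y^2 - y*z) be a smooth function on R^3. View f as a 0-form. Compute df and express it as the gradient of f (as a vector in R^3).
df = (-2*y*z) dx + (-2*x*z - 9*y^2 - 2*y*z) dy + (y*(-2*x - y)) dz; grad f = (-2*y*z, -2*x*z - 9*y^2 - 2*y*z, y*(-2*x - y))

For a 0-form f, d f = (∂f/∂x) dx + (∂f/∂y) dy + (∂f/∂z) dz. The components of the vector representation are exactly the entries of grad f in Cartesian coordinates:
  ∂f/∂x = -2*y*z
  ∂f/∂y = -2*x*z - 9*y^2 - 2*y*z
  ∂f/∂z = y*(-2*x - y).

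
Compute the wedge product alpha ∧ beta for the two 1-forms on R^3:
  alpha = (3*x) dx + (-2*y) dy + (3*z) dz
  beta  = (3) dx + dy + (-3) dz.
alpha ∧ beta = (3*x + 6*y) dx ∧ dy + (-9*x - 9*z) dx ∧ dz + (6*y - 3*z) dy ∧ dz

Distribute the wedge, using dx_i ∧ dx_j = -dx_j ∧ dx_i and dx_i ∧ dx_i = 0. For each pair (i, j) with i < j, the coefficient of dx_i ∧ dx_j in alpha ∧ beta is (alpha_i * beta_j - alpha_j * beta_i). Collecting: alpha ∧ beta = (3*x + 6*y) dx ∧ dy + (-9*x - 9*z) dx ∧ dz + (6*y - 3*z) dy ∧ dz.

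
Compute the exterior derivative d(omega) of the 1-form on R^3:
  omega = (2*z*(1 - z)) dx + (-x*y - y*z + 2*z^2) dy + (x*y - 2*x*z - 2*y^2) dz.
d(omega) = (-y) dx ∧ dy + (y + 2*z - 2) dx ∧ dz + (x - 3*y - 4*z) dy ∧ dz

For a 1-form omega = sum_i f_i dx_i, the exterior derivative is
  d(omega) = sum_{i < j} (∂f_j/∂x_i - ∂f_i/∂x_j) dx_i ∧ dx_j.
  coefficient of dx ∧ dy: ∂f_2/∂x - ∂f_1/∂y = ∂(-x*y - y*z + 2*z^2)/∂x - ∂(2*z*(1 - z))/∂y = -y
  coefficient of dx ∧ dz: ∂f_3/∂x - ∂f_1/∂z = ∂(x*y - 2*x*z - 2*y^2)/∂x - ∂(2*z*(1 - z))/∂z = y + 2*z - 2
  coefficient of dy ∧ dz: ∂f_3/∂y - ∂f_2/∂z = ∂(x*y - 2*x*z - 2*y^2)/∂y - ∂(-x*y - y*z + 2*z^2)/∂z = x - 3*y - 4*z
Assembling: d(omega) = (-y) dx ∧ dy + (y + 2*z - 2) dx ∧ dz + (x - 3*y - 4*z) dy ∧ dz.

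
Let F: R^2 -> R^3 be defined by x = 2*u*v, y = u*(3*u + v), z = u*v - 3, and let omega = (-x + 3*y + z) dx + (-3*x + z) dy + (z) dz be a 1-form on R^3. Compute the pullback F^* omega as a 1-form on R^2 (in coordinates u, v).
F^* omega = (-12*u^2*v - 18*u - 12*v) du + (18*u^3 - 12*u) dv

Using F^*(f dg) = (f ∘ F) d(g ∘ F), substitute each coordinate x_i by F_i(u, v) in f_i, and replace dx_i by d F_i = (∂F_i/∂u) du + (∂F_i/∂v) dv.
  For the x component: f_1(F) = 9*u^2 + 2*u*v - 3; d F_1 = (2*v) du + (2*u) dv
  For the y component: f_2(F) = -5*u*v - 3; d F_2 = (6*u + v) du + (u) dv
  For the z component: f_3(F) = u*v - 3; d F_3 = (v) du + (u) dv
Combining and collecting du, dv coefficients:
  coeff of du: -12*u^2*v - 18*u - 12*v
  coeff of dv: 18*u^3 - 12*u
F^* omega = (-12*u^2*v - 18*u - 12*v) du + (18*u^3 - 12*u) dv.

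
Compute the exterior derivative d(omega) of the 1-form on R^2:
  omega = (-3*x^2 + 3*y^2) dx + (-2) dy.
d(omega) = (-6*y) dx ∧ dy

For a 1-form omega = sum_i f_i dx_i, the exterior derivative is
  d(omega) = sum_{i < j} (∂f_j/∂x_i - ∂f_i/∂x_j) dx_i ∧ dx_j.
  coefficient of dx ∧ dy: ∂f_2/∂x - ∂f_1/∂y = ∂(-2)/∂x - ∂(-3*x^2 + 3*y^2)/∂y = -6*y
Assembling: d(omega) = (-6*y) dx ∧ dy.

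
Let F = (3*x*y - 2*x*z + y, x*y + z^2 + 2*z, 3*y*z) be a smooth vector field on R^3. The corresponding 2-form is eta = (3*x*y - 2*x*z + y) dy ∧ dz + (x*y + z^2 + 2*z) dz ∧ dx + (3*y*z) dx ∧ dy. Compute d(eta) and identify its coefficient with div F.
d(eta) = (x + 6*y - 2*z) dx ∧ dy ∧ dz; div F = x + 6*y - 2*z

For a 2-form in R^3 of the form above, applying d gives a 3-form with coefficient ∂P/∂x + ∂Q/∂y + ∂R/∂z:
  ∂P/∂x = 3*y - 2*z
  ∂Q/∂y = x
  ∂R/∂z = 3*y
Sum = x + 6*y - 2*z, which is exactly div F.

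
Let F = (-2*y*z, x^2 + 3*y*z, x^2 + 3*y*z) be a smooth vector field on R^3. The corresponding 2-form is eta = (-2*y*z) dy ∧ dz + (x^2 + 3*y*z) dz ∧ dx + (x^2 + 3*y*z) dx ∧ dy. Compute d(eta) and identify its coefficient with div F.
d(eta) = (3*y + 3*z) dx ∧ dy ∧ dz; div F = 3*y + 3*z

For a 2-form in R^3 of the form above, applying d gives a 3-form with coefficient ∂P/∂x + ∂Q/∂y + ∂R/∂z:
  ∂P/∂x = 0
  ∂Q/∂y = 3*z
  ∂R/∂z = 3*y
Sum = 3*y + 3*z, which is exactly div F.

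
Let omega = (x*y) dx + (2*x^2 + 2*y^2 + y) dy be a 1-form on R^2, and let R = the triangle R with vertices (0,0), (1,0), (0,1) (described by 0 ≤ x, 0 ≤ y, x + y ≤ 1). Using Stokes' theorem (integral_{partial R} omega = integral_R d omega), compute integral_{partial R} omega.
integral_(partial R) omega = 1/2

Stokes: integral_partial_R omega = integral_R d omega with d omega = (∂Q/∂x - ∂P/∂y) dx ∧ dy.
  ∂Q/∂x = 4*x
  ∂P/∂y = x
  integrand = ∂Q/∂x - ∂P/∂y = 3*x.
Integrating over R: integral_0^1 integral_0^{1-x} (3*x) dy dx = 1/2.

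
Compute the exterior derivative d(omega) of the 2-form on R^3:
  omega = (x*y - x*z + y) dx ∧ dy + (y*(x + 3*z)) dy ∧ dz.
d(omega) = (-x + y) dx ∧ dy ∧ dz

For a 2-form omega = sum_{i<j} g_{ij} dx_i ∧ dx_j, the exterior derivative is
  d(omega) = sum_{i<j} d(g_{ij}) ∧ dx_i ∧ dx_j = sum_{i<j, k} (∂g_{ij}/∂x_k) dx_k ∧ dx_i ∧ dx_j.
Expand each term, using dx_k ∧ dx_i ∧ dx_j = sgn(permutation) dx_{(a)} ∧ dx_{(b)} ∧ dx_{(c)} with (a < b < c) sorted:
  d(x*y - x*z + y) includes (∂/∂z)(x*y - x*z + y) dz = (-x) dz, which multiplied by dx ∧ dy gives (-x) dx ∧ dy ∧ dz
  d(y*(x + 3*z)) includes (∂/∂x)(y*(x + 3*z)) dx = (y) dx, which multiplied by dy ∧ dz gives (y) dx ∧ dy ∧ dz
Collecting like 3-forms: d(omega) = (-x + y) dx ∧ dy ∧ dz.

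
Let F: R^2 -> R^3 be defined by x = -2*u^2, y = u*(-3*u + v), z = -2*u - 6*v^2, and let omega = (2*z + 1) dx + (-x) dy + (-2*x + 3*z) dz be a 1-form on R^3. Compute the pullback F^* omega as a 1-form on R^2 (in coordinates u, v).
F^* omega = (-12*u^3 + 2*u^2*v + 8*u^2 + 48*u*v^2 + 8*u + 36*v^2) du + (2*u^3 - 48*u^2*v + 72*u*v + 216*v^3) dv

Using F^*(f dg) = (f ∘ F) d(g ∘ F), substitute each coordinate x_i by F_i(u, v) in f_i, and replace dx_i by d F_i = (∂F_i/∂u) du + (∂F_i/∂v) dv.
  For the x component: f_1(F) = -4*u - 12*v^2 + 1; d F_1 = (-4*u) du + (0) dv
  For the y component: f_2(F) = 2*u^2; d F_2 = (-6*u + v) du + (u) dv
  For the z component: f_3(F) = 4*u^2 - 6*u - 18*v^2; d F_3 = (-2) du + (-12*v) dv
Combining and collecting du, dv coefficients:
  coeff of du: -12*u^3 + 2*u^2*v + 8*u^2 + 48*u*v^2 + 8*u + 36*v^2
  coeff of dv: 2*u^3 - 48*u^2*v + 72*u*v + 216*v^3
F^* omega = (-12*u^3 + 2*u^2*v + 8*u^2 + 48*u*v^2 + 8*u + 36*v^2) du + (2*u^3 - 48*u^2*v + 72*u*v + 216*v^3) dv.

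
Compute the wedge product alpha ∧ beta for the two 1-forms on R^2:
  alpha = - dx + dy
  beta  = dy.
alpha ∧ beta = (-1) dx ∧ dy

Distribute the wedge, using dx_i ∧ dx_j = -dx_j ∧ dx_i and dx_i ∧ dx_i = 0. For each pair (i, j) with i < j, the coefficient of dx_i ∧ dx_j in alpha ∧ beta is (alpha_i * beta_j - alpha_j * beta_i). Collecting: alpha ∧ beta = (-1) dx ∧ dy.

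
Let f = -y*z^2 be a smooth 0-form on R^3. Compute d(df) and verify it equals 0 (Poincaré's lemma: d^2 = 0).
d(df) = 0

Step 1: df = sum_i (∂f/∂x_i) dx_i = (0) dx + (-z^2) dy + (-2*y*z) dz.
Step 2: Apply d again. Using the 1-form formula, the coefficient of dx ∧ dy in d(df) is ∂^2 f/∂x ∂y - ∂^2 f/∂y ∂x = (0) - (0) = 0 (equality of mixed partials for smooth f).
Similarly for dx ∧ dz and dy ∧ dz — all coefficients vanish. So d(df) = 0.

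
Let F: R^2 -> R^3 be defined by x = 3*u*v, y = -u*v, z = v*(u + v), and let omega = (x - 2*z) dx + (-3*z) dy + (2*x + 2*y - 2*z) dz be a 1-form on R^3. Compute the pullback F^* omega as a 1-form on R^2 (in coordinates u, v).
F^* omega = (v^2*(8*u - 5*v)) du + (v*(8*u^2 - u*v - 4*v^2)) dv

Using F^*(f dg) = (f ∘ F) d(g ∘ F), substitute each coordinate x_i by F_i(u, v) in f_i, and replace dx_i by d F_i = (∂F_i/∂u) du + (∂F_i/∂v) dv.
  For the x component: f_1(F) = v*(u - 2*v); d F_1 = (3*v) du + (3*u) dv
  For the y component: f_2(F) = 3*v*(-u - v); d F_2 = (-v) du + (-u) dv
  For the z component: f_3(F) = 2*v*(u - v); d F_3 = (v) du + (u + 2*v) dv
Combining and collecting du, dv coefficients:
  coeff of du: v^2*(8*u - 5*v)
  coeff of dv: v*(8*u^2 - u*v - 4*v^2)
F^* omega = (v^2*(8*u - 5*v)) du + (v*(8*u^2 - u*v - 4*v^2)) dv.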